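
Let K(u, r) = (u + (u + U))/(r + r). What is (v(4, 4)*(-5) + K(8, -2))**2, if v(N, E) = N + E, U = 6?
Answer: 8281/4 ≈ 2070.3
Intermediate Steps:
K(u, r) = (6 + 2*u)/(2*r) (K(u, r) = (u + (u + 6))/(r + r) = (u + (6 + u))/((2*r)) = (6 + 2*u)*(1/(2*r)) = (6 + 2*u)/(2*r))
v(N, E) = E + N
(v(4, 4)*(-5) + K(8, -2))**2 = ((4 + 4)*(-5) + (3 + 8)/(-2))**2 = (8*(-5) - 1/2*11)**2 = (-40 - 11/2)**2 = (-91/2)**2 = 8281/4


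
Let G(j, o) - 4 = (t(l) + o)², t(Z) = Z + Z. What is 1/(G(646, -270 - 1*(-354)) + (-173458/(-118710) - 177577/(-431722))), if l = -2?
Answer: 25624859310/164149581921413 ≈ 0.00015611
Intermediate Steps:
t(Z) = 2*Z
G(j, o) = 4 + (-4 + o)² (G(j, o) = 4 + (2*(-2) + o)² = 4 + (-4 + o)²)
1/(G(646, -270 - 1*(-354)) + (-173458/(-118710) - 177577/(-431722))) = 1/((4 + (-4 + (-270 - 1*(-354)))²) + (-173458/(-118710) - 177577/(-431722))) = 1/((4 + (-4 + (-270 + 354))²) + (-173458*(-1/118710) - 177577*(-1/431722))) = 1/((4 + (-4 + 84)²) + (86729/59355 + 177577/431722)) = 1/((4 + 80²) + 47982900173/25624859310) = 1/((4 + 6400) + 47982900173/25624859310) = 1/(6404 + 47982900173/25624859310) = 1/(164149581921413/25624859310) = 25624859310/164149581921413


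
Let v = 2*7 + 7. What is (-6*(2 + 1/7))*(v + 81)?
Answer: -9180/7 ≈ -1311.4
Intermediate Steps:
v = 21 (v = 14 + 7 = 21)
(-6*(2 + 1/7))*(v + 81) = (-6*(2 + 1/7))*(21 + 81) = -6*(2 + 1/7)*102 = -6*15/7*102 = -90/7*102 = -9180/7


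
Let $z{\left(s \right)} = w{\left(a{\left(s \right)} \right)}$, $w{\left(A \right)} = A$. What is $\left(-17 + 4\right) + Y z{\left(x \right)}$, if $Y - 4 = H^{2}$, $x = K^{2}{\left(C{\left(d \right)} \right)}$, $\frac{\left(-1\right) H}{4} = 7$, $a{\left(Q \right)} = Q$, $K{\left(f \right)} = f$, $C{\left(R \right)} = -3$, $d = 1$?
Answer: $7079$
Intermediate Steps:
$H = -28$ ($H = \left(-4\right) 7 = -28$)
$x = 9$ ($x = \left(-3\right)^{2} = 9$)
$z{\left(s \right)} = s$
$Y = 788$ ($Y = 4 + \left(-28\right)^{2} = 4 + 784 = 788$)
$\left(-17 + 4\right) + Y z{\left(x \right)} = \left(-17 + 4\right) + 788 \cdot 9 = -13 + 7092 = 7079$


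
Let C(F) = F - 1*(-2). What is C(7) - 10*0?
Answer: 9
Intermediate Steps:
C(F) = 2 + F (C(F) = F + 2 = 2 + F)
C(7) - 10*0 = (2 + 7) - 10*0 = 9 + 0 = 9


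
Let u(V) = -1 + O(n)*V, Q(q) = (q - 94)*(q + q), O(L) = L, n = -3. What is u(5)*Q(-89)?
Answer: -521184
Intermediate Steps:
Q(q) = 2*q*(-94 + q) (Q(q) = (-94 + q)*(2*q) = 2*q*(-94 + q))
u(V) = -1 - 3*V
u(5)*Q(-89) = (-1 - 3*5)*(2*(-89)*(-94 - 89)) = (-1 - 15)*(2*(-89)*(-183)) = -16*32574 = -521184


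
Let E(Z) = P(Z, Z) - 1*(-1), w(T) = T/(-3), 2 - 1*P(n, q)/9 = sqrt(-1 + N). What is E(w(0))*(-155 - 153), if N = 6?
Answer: -5852 + 2772*sqrt(5) ≈ 346.38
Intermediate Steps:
P(n, q) = 18 - 9*sqrt(5) (P(n, q) = 18 - 9*sqrt(-1 + 6) = 18 - 9*sqrt(5))
w(T) = -T/3 (w(T) = T*(-1/3) = -T/3)
E(Z) = 19 - 9*sqrt(5) (E(Z) = (18 - 9*sqrt(5)) - 1*(-1) = (18 - 9*sqrt(5)) + 1 = 19 - 9*sqrt(5))
E(w(0))*(-155 - 153) = (19 - 9*sqrt(5))*(-155 - 153) = (19 - 9*sqrt(5))*(-308) = -5852 + 2772*sqrt(5)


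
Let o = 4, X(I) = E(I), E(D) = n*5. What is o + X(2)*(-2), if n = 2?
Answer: -16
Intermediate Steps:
E(D) = 10 (E(D) = 2*5 = 10)
X(I) = 10
o + X(2)*(-2) = 4 + 10*(-2) = 4 - 20 = -16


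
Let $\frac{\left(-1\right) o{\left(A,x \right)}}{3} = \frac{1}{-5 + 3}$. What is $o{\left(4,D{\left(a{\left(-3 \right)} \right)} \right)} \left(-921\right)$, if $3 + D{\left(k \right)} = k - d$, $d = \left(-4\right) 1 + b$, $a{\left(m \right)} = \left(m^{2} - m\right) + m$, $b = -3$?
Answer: $- \frac{2763}{2} \approx -1381.5$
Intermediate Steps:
$a{\left(m \right)} = m^{2}$
$d = -7$ ($d = \left(-4\right) 1 - 3 = -4 - 3 = -7$)
$D{\left(k \right)} = 4 + k$ ($D{\left(k \right)} = -3 + \left(k - -7\right) = -3 + \left(k + 7\right) = -3 + \left(7 + k\right) = 4 + k$)
$o{\left(A,x \right)} = \frac{3}{2}$ ($o{\left(A,x \right)} = - \frac{3}{-5 + 3} = - \frac{3}{-2} = \left(-3\right) \left(- \frac{1}{2}\right) = \frac{3}{2}$)
$o{\left(4,D{\left(a{\left(-3 \right)} \right)} \right)} \left(-921\right) = \frac{3}{2} \left(-921\right) = - \frac{2763}{2}$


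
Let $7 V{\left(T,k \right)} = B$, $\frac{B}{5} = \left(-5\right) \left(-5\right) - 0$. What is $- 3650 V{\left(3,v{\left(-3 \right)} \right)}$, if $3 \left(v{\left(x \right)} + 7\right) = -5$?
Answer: $- \frac{456250}{7} \approx -65179.0$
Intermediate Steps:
$v{\left(x \right)} = - \frac{26}{3}$ ($v{\left(x \right)} = -7 + \frac{1}{3} \left(-5\right) = -7 - \frac{5}{3} = - \frac{26}{3}$)
$B = 125$ ($B = 5 \left(\left(-5\right) \left(-5\right) - 0\right) = 5 \left(25 + 0\right) = 5 \cdot 25 = 125$)
$V{\left(T,k \right)} = \frac{125}{7}$ ($V{\left(T,k \right)} = \frac{1}{7} \cdot 125 = \frac{125}{7}$)
$- 3650 V{\left(3,v{\left(-3 \right)} \right)} = \left(-3650\right) \frac{125}{7} = - \frac{456250}{7}$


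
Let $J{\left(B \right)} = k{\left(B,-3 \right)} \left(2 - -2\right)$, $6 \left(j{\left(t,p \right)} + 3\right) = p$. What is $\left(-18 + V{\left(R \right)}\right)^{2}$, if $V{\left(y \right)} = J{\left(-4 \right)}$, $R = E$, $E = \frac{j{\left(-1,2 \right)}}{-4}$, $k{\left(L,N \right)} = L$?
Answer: $1156$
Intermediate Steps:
$j{\left(t,p \right)} = -3 + \frac{p}{6}$
$E = \frac{2}{3}$ ($E = \frac{-3 + \frac{1}{6} \cdot 2}{-4} = \left(-3 + \frac{1}{3}\right) \left(- \frac{1}{4}\right) = \left(- \frac{8}{3}\right) \left(- \frac{1}{4}\right) = \frac{2}{3} \approx 0.66667$)
$R = \frac{2}{3} \approx 0.66667$
$J{\left(B \right)} = 4 B$ ($J{\left(B \right)} = B \left(2 - -2\right) = B \left(2 + 2\right) = B 4 = 4 B$)
$V{\left(y \right)} = -16$ ($V{\left(y \right)} = 4 \left(-4\right) = -16$)
$\left(-18 + V{\left(R \right)}\right)^{2} = \left(-18 - 16\right)^{2} = \left(-34\right)^{2} = 1156$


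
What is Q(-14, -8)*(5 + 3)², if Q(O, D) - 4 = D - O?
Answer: 640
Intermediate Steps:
Q(O, D) = 4 + D - O (Q(O, D) = 4 + (D - O) = 4 + D - O)
Q(-14, -8)*(5 + 3)² = (4 - 8 - 1*(-14))*(5 + 3)² = (4 - 8 + 14)*8² = 10*64 = 640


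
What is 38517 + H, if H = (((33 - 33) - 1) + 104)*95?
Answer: 48302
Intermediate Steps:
H = 9785 (H = ((0 - 1) + 104)*95 = (-1 + 104)*95 = 103*95 = 9785)
38517 + H = 38517 + 9785 = 48302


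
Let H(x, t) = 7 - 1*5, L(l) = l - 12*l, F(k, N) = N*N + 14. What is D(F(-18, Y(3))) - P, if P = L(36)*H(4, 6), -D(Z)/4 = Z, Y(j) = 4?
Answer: 672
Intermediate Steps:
F(k, N) = 14 + N² (F(k, N) = N² + 14 = 14 + N²)
L(l) = -11*l
D(Z) = -4*Z
H(x, t) = 2 (H(x, t) = 7 - 5 = 2)
P = -792 (P = -11*36*2 = -396*2 = -792)
D(F(-18, Y(3))) - P = -4*(14 + 4²) - 1*(-792) = -4*(14 + 16) + 792 = -4*30 + 792 = -120 + 792 = 672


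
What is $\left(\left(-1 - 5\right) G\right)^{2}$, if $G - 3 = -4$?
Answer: $36$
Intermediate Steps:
$G = -1$ ($G = 3 - 4 = -1$)
$\left(\left(-1 - 5\right) G\right)^{2} = \left(\left(-1 - 5\right) \left(-1\right)\right)^{2} = \left(\left(-6\right) \left(-1\right)\right)^{2} = 6^{2} = 36$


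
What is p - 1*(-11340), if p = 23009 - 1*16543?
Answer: 17806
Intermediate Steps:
p = 6466 (p = 23009 - 16543 = 6466)
p - 1*(-11340) = 6466 - 1*(-11340) = 6466 + 11340 = 17806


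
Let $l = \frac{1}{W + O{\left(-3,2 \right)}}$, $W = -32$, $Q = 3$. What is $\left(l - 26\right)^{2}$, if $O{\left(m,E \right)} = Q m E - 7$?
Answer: $\frac{2199289}{3249} \approx 676.91$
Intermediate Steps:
$O{\left(m,E \right)} = -7 + 3 E m$ ($O{\left(m,E \right)} = 3 m E - 7 = 3 E m - 7 = -7 + 3 E m$)
$l = - \frac{1}{57}$ ($l = \frac{1}{-32 + \left(-7 + 3 \cdot 2 \left(-3\right)\right)} = \frac{1}{-32 - 25} = \frac{1}{-57} = - \frac{1}{57} \approx -0.017544$)
$\left(l - 26\right)^{2} = \left(- \frac{1}{57} - 26\right)^{2} = \left(- \frac{1483}{57}\right)^{2} = \frac{2199289}{3249}$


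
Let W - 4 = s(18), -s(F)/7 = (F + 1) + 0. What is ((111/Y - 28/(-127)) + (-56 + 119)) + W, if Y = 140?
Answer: -1155463/17780 ≈ -64.987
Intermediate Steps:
s(F) = -7 - 7*F (s(F) = -7*((F + 1) + 0) = -7*((1 + F) + 0) = -7*(1 + F) = -7 - 7*F)
W = -129 (W = 4 + (-7 - 7*18) = 4 + (-7 - 126) = 4 - 133 = -129)
((111/Y - 28/(-127)) + (-56 + 119)) + W = ((111/140 - 28/(-127)) + (-56 + 119)) - 129 = ((111*(1/140) - 28*(-1/127)) + 63) - 129 = ((111/140 + 28/127) + 63) - 129 = (18017/17780 + 63) - 129 = 1138157/17780 - 129 = -1155463/17780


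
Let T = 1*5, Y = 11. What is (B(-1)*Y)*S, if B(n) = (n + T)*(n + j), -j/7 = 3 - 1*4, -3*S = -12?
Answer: 1056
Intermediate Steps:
S = 4 (S = -1/3*(-12) = 4)
T = 5
j = 7 (j = -7*(3 - 1*4) = -7*(3 - 4) = -7*(-1) = 7)
B(n) = (5 + n)*(7 + n) (B(n) = (n + 5)*(n + 7) = (5 + n)*(7 + n))
(B(-1)*Y)*S = ((35 + (-1)**2 + 12*(-1))*11)*4 = ((35 + 1 - 12)*11)*4 = (24*11)*4 = 264*4 = 1056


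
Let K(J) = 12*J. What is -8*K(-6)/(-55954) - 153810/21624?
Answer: -718228347/100829108 ≈ -7.1232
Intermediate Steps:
-8*K(-6)/(-55954) - 153810/21624 = -96*(-6)/(-55954) - 153810/21624 = -8*(-72)*(-1/55954) - 153810*1/21624 = 576*(-1/55954) - 25635/3604 = -288/27977 - 25635/3604 = -718228347/100829108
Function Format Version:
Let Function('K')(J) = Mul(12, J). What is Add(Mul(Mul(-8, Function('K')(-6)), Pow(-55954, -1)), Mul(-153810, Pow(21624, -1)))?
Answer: Rational(-718228347, 100829108) ≈ -7.1232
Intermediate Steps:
Add(Mul(Mul(-8, Function('K')(-6)), Pow(-55954, -1)), Mul(-153810, Pow(21624, -1))) = Add(Mul(Mul(-8, Mul(12, -6)), Pow(-55954, -1)), Mul(-153810, Pow(21624, -1))) = Add(Mul(Mul(-8, -72), Rational(-1, 55954)), Mul(-153810, Rational(1, 21624))) = Add(Mul(576, Rational(-1, 55954)), Rational(-25635, 3604)) = Add(Rational(-288, 27977), Rational(-25635, 3604)) = Rational(-718228347, 100829108)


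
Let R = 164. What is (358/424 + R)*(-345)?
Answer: -12056715/212 ≈ -56871.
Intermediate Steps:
(358/424 + R)*(-345) = (358/424 + 164)*(-345) = (358*(1/424) + 164)*(-345) = (179/212 + 164)*(-345) = (34947/212)*(-345) = -12056715/212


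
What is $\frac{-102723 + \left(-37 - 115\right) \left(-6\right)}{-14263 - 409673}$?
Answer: $\frac{33937}{141312} \approx 0.24016$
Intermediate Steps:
$\frac{-102723 + \left(-37 - 115\right) \left(-6\right)}{-14263 - 409673} = \frac{-102723 - -912}{-423936} = \left(-102723 + 912\right) \left(- \frac{1}{423936}\right) = \left(-101811\right) \left(- \frac{1}{423936}\right) = \frac{33937}{141312}$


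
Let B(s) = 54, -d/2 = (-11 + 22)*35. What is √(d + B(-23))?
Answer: 2*I*√179 ≈ 26.758*I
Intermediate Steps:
d = -770 (d = -2*(-11 + 22)*35 = -22*35 = -2*385 = -770)
√(d + B(-23)) = √(-770 + 54) = √(-716) = 2*I*√179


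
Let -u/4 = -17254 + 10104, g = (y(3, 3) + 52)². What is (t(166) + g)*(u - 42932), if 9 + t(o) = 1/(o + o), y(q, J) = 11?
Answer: -4710645343/83 ≈ -5.6755e+7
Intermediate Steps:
g = 3969 (g = (11 + 52)² = 63² = 3969)
u = 28600 (u = -4*(-17254 + 10104) = -4*(-7150) = 28600)
t(o) = -9 + 1/(2*o) (t(o) = -9 + 1/(o + o) = -9 + 1/(2*o))
(t(166) + g)*(u - 42932) = ((-9 + (½)/166) + 3969)*(28600 - 42932) = ((-9 + (½)*(1/166)) + 3969)*(-14332) = ((-9 + 1/332) + 3969)*(-14332) = (-2987/332 + 3969)*(-14332) = (1314721/332)*(-14332) = -4710645343/83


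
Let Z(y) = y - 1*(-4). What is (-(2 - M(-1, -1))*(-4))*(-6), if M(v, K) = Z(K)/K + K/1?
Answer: -144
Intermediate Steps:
Z(y) = 4 + y (Z(y) = y + 4 = 4 + y)
M(v, K) = K + (4 + K)/K (M(v, K) = (4 + K)/K + K/1 = (4 + K)/K + K*1 = (4 + K)/K + K = K + (4 + K)/K)
(-(2 - M(-1, -1))*(-4))*(-6) = (-(2 - (1 - 1 + 4/(-1)))*(-4))*(-6) = (-(2 - (1 - 1 + 4*(-1)))*(-4))*(-6) = (-(2 - (1 - 1 - 4))*(-4))*(-6) = (-(2 - 1*(-4))*(-4))*(-6) = (-(2 + 4)*(-4))*(-6) = (-1*6*(-4))*(-6) = -6*(-4)*(-6) = 24*(-6) = -144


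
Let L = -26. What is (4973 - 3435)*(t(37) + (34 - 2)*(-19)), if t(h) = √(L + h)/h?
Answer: -935104 + 1538*√11/37 ≈ -9.3497e+5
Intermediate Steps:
t(h) = √(-26 + h)/h
(4973 - 3435)*(t(37) + (34 - 2)*(-19)) = (4973 - 3435)*(√(-26 + 37)/37 + (34 - 2)*(-19)) = 1538*(√11/37 + 32*(-19)) = 1538*(√11/37 - 608) = 1538*(-608 + √11/37) = -935104 + 1538*√11/37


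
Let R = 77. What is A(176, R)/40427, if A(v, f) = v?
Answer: 176/40427 ≈ 0.0043535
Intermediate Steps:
A(176, R)/40427 = 176/40427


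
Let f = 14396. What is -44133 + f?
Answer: -29737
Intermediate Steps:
-44133 + f = -44133 + 14396 = -29737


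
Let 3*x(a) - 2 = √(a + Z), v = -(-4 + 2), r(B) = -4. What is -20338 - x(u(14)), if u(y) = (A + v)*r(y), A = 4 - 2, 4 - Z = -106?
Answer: -61016/3 - √94/3 ≈ -20342.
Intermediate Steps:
Z = 110 (Z = 4 - 1*(-106) = 4 + 106 = 110)
v = 2 (v = -1*(-2) = 2)
A = 2
u(y) = -16 (u(y) = (2 + 2)*(-4) = 4*(-4) = -16)
x(a) = ⅔ + √(110 + a)/3 (x(a) = ⅔ + √(a + 110)/3 = ⅔ + √(110 + a)/3)
-20338 - x(u(14)) = -20338 - (⅔ + √(110 - 16)/3) = -20338 - (⅔ + √94/3) = -20338 + (-⅔ - √94/3) = -61016/3 - √94/3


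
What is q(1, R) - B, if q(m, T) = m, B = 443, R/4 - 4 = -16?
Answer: -442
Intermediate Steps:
R = -48 (R = 16 + 4*(-16) = 16 - 64 = -48)
q(1, R) - B = 1 - 1*443 = 1 - 443 = -442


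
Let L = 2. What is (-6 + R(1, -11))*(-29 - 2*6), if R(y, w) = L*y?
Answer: 164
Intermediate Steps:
R(y, w) = 2*y
(-6 + R(1, -11))*(-29 - 2*6) = (-6 + 2*1)*(-29 - 2*6) = (-6 + 2)*(-29 - 12) = -4*(-41) = 164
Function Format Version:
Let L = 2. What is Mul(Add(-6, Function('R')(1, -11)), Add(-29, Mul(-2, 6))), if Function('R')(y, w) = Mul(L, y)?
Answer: 164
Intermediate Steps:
Function('R')(y, w) = Mul(2, y)
Mul(Add(-6, Function('R')(1, -11)), Add(-29, Mul(-2, 6))) = Mul(Add(-6, Mul(2, 1)), Add(-29, Mul(-2, 6))) = Mul(Add(-6, 2), Add(-29, -12)) = Mul(-4, -41) = 164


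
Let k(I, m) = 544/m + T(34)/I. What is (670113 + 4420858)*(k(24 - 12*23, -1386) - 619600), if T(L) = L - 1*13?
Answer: -8743908245785949/2772 ≈ -3.1544e+12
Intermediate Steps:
T(L) = -13 + L (T(L) = L - 13 = -13 + L)
k(I, m) = 21/I + 544/m (k(I, m) = 544/m + (-13 + 34)/I = 544/m + 21/I = 21/I + 544/m)
(670113 + 4420858)*(k(24 - 12*23, -1386) - 619600) = (670113 + 4420858)*((21/(24 - 12*23) + 544/(-1386)) - 619600) = 5090971*((21/(24 - 276) + 544*(-1/1386)) - 619600) = 5090971*((21/(-252) - 272/693) - 619600) = 5090971*((21*(-1/252) - 272/693) - 619600) = 5090971*((-1/12 - 272/693) - 619600) = 5090971*(-1319/2772 - 619600) = 5090971*(-1717532519/2772) = -8743908245785949/2772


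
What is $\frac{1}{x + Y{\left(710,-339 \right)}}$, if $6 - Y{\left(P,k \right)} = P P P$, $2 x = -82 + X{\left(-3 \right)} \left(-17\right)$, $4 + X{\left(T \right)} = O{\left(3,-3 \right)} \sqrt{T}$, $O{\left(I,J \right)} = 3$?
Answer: $- \frac{53023852}{18977819946196141} + \frac{34 i \sqrt{3}}{170800379515765269} \approx -2.794 \cdot 10^{-9} + 3.4479 \cdot 10^{-16} i$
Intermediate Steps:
$X{\left(T \right)} = -4 + 3 \sqrt{T}$
$x = -7 - \frac{51 i \sqrt{3}}{2}$ ($x = \frac{-82 + \left(-4 + 3 \sqrt{-3}\right) \left(-17\right)}{2} = \frac{-82 + \left(-4 + 3 i \sqrt{3}\right) \left(-17\right)}{2} = \frac{-82 + \left(68 - 51 i \sqrt{3}\right)}{2} = \frac{-14 - 51 i \sqrt{3}}{2} = -7 - \frac{51 i \sqrt{3}}{2} \approx -7.0 - 44.167 i$)
$Y{\left(P,k \right)} = 6 - P^{3}$ ($Y{\left(P,k \right)} = 6 - P P P = 6 - P^{2} P = 6 - P^{3}$)
$\frac{1}{x + Y{\left(710,-339 \right)}} = \frac{1}{\left(-7 - \frac{51 i \sqrt{3}}{2}\right) + \left(6 - 710^{3}\right)} = \frac{1}{\left(-7 - \frac{51 i \sqrt{3}}{2}\right) + \left(6 - 357911000\right)} = \frac{1}{\left(-7 - \frac{51 i \sqrt{3}}{2}\right) - 357910994} = \frac{1}{-357911001 - \frac{51 i \sqrt{3}}{2}}$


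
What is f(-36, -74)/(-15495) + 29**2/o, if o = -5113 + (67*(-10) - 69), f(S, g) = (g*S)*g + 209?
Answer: 1139385509/90676740 ≈ 12.565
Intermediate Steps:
f(S, g) = 209 + S*g**2 (f(S, g) = (S*g)*g + 209 = S*g**2 + 209 = 209 + S*g**2)
o = -5852 (o = -5113 + (-670 - 69) = -5113 - 739 = -5852)
f(-36, -74)/(-15495) + 29**2/o = (209 - 36*(-74)**2)/(-15495) + 29**2/(-5852) = (209 - 36*5476)*(-1/15495) + 841*(-1/5852) = (209 - 197136)*(-1/15495) - 841/5852 = -196927*(-1/15495) - 841/5852 = 196927/15495 - 841/5852 = 1139385509/90676740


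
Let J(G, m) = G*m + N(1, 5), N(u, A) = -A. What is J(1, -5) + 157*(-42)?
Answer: -6604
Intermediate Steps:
J(G, m) = -5 + G*m (J(G, m) = G*m - 1*5 = G*m - 5 = -5 + G*m)
J(1, -5) + 157*(-42) = (-5 + 1*(-5)) + 157*(-42) = (-5 - 5) - 6594 = -10 - 6594 = -6604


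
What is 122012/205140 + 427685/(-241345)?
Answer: -224185826/190421205 ≈ -1.1773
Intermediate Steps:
122012/205140 + 427685/(-241345) = 122012*(1/205140) + 427685*(-1/241345) = 30503/51285 - 85537/48269 = -224185826/190421205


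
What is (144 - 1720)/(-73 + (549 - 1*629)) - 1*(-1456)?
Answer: 224344/153 ≈ 1466.3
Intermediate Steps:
(144 - 1720)/(-73 + (549 - 1*629)) - 1*(-1456) = -1576/(-73 + (549 - 629)) + 1456 = -1576/(-73 - 80) + 1456 = -1576/(-153) + 1456 = -1576*(-1/153) + 1456 = 1576/153 + 1456 = 224344/153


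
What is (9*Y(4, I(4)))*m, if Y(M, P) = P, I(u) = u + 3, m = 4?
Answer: 252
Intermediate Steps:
I(u) = 3 + u
(9*Y(4, I(4)))*m = (9*(3 + 4))*4 = (9*7)*4 = 63*4 = 252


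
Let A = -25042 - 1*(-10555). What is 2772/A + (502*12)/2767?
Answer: 2412108/1214713 ≈ 1.9857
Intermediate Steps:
A = -14487 (A = -25042 + 10555 = -14487)
2772/A + (502*12)/2767 = 2772/(-14487) + (502*12)/2767 = 2772*(-1/14487) + 6024*(1/2767) = -84/439 + 6024/2767 = 2412108/1214713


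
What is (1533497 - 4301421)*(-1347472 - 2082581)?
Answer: 9494126019972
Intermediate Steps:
(1533497 - 4301421)*(-1347472 - 2082581) = -2767924*(-3430053) = 9494126019972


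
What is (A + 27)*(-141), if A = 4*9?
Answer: -8883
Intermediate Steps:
A = 36
(A + 27)*(-141) = (36 + 27)*(-141) = 63*(-141) = -8883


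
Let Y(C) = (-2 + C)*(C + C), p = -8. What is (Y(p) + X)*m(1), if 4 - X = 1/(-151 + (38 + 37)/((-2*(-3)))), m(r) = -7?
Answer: -318010/277 ≈ -1148.1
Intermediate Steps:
Y(C) = 2*C*(-2 + C) (Y(C) = (-2 + C)*(2*C) = 2*C*(-2 + C))
X = 1110/277 (X = 4 - 1/(-151 + (38 + 37)/((-2*(-3)))) = 4 - 1/(-151 + 75/6) = 4 - 1/(-151 + 75*(1/6)) = 4 - 1/(-151 + 25/2) = 4 - 1/(-277/2) = 4 - 1*(-2/277) = 4 + 2/277 = 1110/277 ≈ 4.0072)
(Y(p) + X)*m(1) = (2*(-8)*(-2 - 8) + 1110/277)*(-7) = (2*(-8)*(-10) + 1110/277)*(-7) = (160 + 1110/277)*(-7) = (45430/277)*(-7) = -318010/277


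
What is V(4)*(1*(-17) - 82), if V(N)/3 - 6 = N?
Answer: -2970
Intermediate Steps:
V(N) = 18 + 3*N
V(4)*(1*(-17) - 82) = (18 + 3*4)*(1*(-17) - 82) = (18 + 12)*(-17 - 82) = 30*(-99) = -2970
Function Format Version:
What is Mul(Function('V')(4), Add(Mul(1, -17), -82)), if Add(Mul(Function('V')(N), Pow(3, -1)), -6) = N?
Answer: -2970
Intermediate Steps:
Function('V')(N) = Add(18, Mul(3, N))
Mul(Function('V')(4), Add(Mul(1, -17), -82)) = Mul(Add(18, Mul(3, 4)), Add(Mul(1, -17), -82)) = Mul(Add(18, 12), Add(-17, -82)) = Mul(30, -99) = -2970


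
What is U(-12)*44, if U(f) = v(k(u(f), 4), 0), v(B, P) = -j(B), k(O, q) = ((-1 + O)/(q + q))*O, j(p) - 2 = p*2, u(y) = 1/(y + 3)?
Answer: -7238/81 ≈ -89.358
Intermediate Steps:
u(y) = 1/(3 + y)
j(p) = 2 + 2*p (j(p) = 2 + p*2 = 2 + 2*p)
k(O, q) = O*(-1 + O)/(2*q) (k(O, q) = ((-1 + O)/((2*q)))*O = ((-1 + O)*(1/(2*q)))*O = ((-1 + O)/(2*q))*O = O*(-1 + O)/(2*q))
v(B, P) = -2 - 2*B (v(B, P) = -(2 + 2*B) = -2 - 2*B)
U(f) = -2 - (-1 + 1/(3 + f))/(4*(3 + f)) (U(f) = -2 - (-1 + 1/(3 + f))/((3 + f)*4) = -2 - (-1 + 1/(3 + f))/(4*(3 + f)))
U(-12)*44 = ((2 - 12 - 8*(3 - 12)**2)/(4*(3 - 12)**2))*44 = ((1/4)*(2 - 12 - 8*(-9)**2)/(-9)**2)*44 = ((1/4)*(1/81)*(2 - 12 - 8*81))*44 = ((1/4)*(1/81)*(2 - 12 - 648))*44 = ((1/4)*(1/81)*(-658))*44 = -329/162*44 = -7238/81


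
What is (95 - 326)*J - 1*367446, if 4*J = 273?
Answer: -1532847/4 ≈ -3.8321e+5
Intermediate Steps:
J = 273/4 (J = (1/4)*273 = 273/4 ≈ 68.250)
(95 - 326)*J - 1*367446 = (95 - 326)*(273/4) - 1*367446 = -231*273/4 - 367446 = -63063/4 - 367446 = -1532847/4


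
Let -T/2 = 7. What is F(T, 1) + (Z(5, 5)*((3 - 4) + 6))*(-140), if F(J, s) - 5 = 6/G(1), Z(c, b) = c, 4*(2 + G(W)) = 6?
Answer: -3507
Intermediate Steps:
T = -14 (T = -2*7 = -14)
G(W) = -½ (G(W) = -2 + (¼)*6 = -2 + 3/2 = -½)
F(J, s) = -7 (F(J, s) = 5 + 6/(-½) = 5 + 6*(-2) = 5 - 12 = -7)
F(T, 1) + (Z(5, 5)*((3 - 4) + 6))*(-140) = -7 + (5*((3 - 4) + 6))*(-140) = -7 + (5*(-1 + 6))*(-140) = -7 + (5*5)*(-140) = -7 + 25*(-140) = -7 - 3500 = -3507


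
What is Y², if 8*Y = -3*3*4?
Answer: 81/4 ≈ 20.250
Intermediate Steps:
Y = -9/2 (Y = (-3*3*4)/8 = (-9*4)/8 = (⅛)*(-36) = -9/2 ≈ -4.5000)
Y² = (-9/2)² = 81/4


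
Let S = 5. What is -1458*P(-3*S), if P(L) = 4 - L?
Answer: -27702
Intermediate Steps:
-1458*P(-3*S) = -1458*(4 - (-3)*5) = -1458*(4 - 1*(-15)) = -1458*(4 + 15) = -1458*19 = -27702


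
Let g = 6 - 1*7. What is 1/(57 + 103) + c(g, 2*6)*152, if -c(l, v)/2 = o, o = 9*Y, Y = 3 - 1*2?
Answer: -437759/160 ≈ -2736.0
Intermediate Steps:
Y = 1 (Y = 3 - 2 = 1)
o = 9 (o = 9*1 = 9)
g = -1 (g = 6 - 7 = -1)
c(l, v) = -18 (c(l, v) = -2*9 = -18)
1/(57 + 103) + c(g, 2*6)*152 = 1/(57 + 103) - 18*152 = 1/160 - 2736 = -437759/160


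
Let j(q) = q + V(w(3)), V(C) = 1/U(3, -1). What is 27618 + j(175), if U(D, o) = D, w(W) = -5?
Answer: 83380/3 ≈ 27793.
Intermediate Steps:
V(C) = ⅓ (V(C) = 1/3 = ⅓)
j(q) = ⅓ + q (j(q) = q + ⅓ = ⅓ + q)
27618 + j(175) = 27618 + (⅓ + 175) = 27618 + 526/3 = 83380/3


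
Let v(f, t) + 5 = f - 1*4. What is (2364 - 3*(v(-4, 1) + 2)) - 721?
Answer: 1676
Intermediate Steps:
v(f, t) = -9 + f (v(f, t) = -5 + (f - 1*4) = -5 + (f - 4) = -5 + (-4 + f) = -9 + f)
(2364 - 3*(v(-4, 1) + 2)) - 721 = (2364 - 3*((-9 - 4) + 2)) - 721 = (2364 - 3*(-13 + 2)) - 721 = (2364 - 3*(-11)) - 721 = (2364 + 33) - 721 = 2397 - 721 = 1676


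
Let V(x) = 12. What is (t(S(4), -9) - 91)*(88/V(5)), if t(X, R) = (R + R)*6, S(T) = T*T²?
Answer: -4378/3 ≈ -1459.3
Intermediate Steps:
S(T) = T³
t(X, R) = 12*R (t(X, R) = (2*R)*6 = 12*R)
(t(S(4), -9) - 91)*(88/V(5)) = (12*(-9) - 91)*(88/12) = (-108 - 91)*(88*(1/12)) = -199*22/3 = -4378/3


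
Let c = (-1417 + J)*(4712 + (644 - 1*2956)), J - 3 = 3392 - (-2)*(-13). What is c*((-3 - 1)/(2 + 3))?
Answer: -3747840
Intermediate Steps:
J = 3369 (J = 3 + (3392 - (-2)*(-13)) = 3 + (3392 - 1*26) = 3 + (3392 - 26) = 3 + 3366 = 3369)
c = 4684800 (c = (-1417 + 3369)*(4712 + (644 - 1*2956)) = 1952*(4712 + (644 - 2956)) = 1952*(4712 - 2312) = 1952*2400 = 4684800)
c*((-3 - 1)/(2 + 3)) = 4684800*((-3 - 1)/(2 + 3)) = 4684800*(-4/5) = 4684800*(-4*⅕) = 4684800*(-⅘) = -3747840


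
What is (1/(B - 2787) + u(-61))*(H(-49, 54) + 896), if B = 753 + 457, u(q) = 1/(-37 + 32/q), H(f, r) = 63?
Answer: -13492582/515679 ≈ -26.165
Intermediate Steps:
B = 1210
(1/(B - 2787) + u(-61))*(H(-49, 54) + 896) = (1/(1210 - 2787) - 1*(-61)/(-32 + 37*(-61)))*(63 + 896) = (1/(-1577) - 1*(-61)/(-32 - 2257))*959 = (-1/1577 - 1*(-61)/(-2289))*959 = (-1/1577 - 1*(-61)*(-1/2289))*959 = (-1/1577 - 61/2289)*959 = -98486/3609753*959 = -13492582/515679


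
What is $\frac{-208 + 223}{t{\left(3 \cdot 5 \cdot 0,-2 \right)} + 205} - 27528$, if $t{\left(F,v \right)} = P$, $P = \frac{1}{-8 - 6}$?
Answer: $- \frac{78977622}{2869} \approx -27528.0$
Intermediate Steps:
$P = - \frac{1}{14}$ ($P = \frac{1}{-14} = - \frac{1}{14} \approx -0.071429$)
$t{\left(F,v \right)} = - \frac{1}{14}$
$\frac{-208 + 223}{t{\left(3 \cdot 5 \cdot 0,-2 \right)} + 205} - 27528 = \frac{-208 + 223}{- \frac{1}{14} + 205} - 27528 = \frac{15}{\frac{2869}{14}} - 27528 = 15 \cdot \frac{14}{2869} - 27528 = \frac{210}{2869} - 27528 = - \frac{78977622}{2869}$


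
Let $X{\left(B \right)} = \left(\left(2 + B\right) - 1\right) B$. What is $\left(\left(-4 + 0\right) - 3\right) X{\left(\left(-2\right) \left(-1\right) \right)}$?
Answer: $-42$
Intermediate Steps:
$X{\left(B \right)} = B \left(1 + B\right)$ ($X{\left(B \right)} = \left(1 + B\right) B = B \left(1 + B\right)$)
$\left(\left(-4 + 0\right) - 3\right) X{\left(\left(-2\right) \left(-1\right) \right)} = \left(\left(-4 + 0\right) - 3\right) \left(-2\right) \left(-1\right) \left(1 - -2\right) = \left(-4 - 3\right) 2 \left(1 + 2\right) = - 7 \cdot 2 \cdot 3 = \left(-7\right) 6 = -42$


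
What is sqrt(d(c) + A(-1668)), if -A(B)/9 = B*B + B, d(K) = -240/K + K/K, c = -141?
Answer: I*sqrt(55280227867)/47 ≈ 5002.5*I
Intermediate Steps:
d(K) = 1 - 240/K (d(K) = -240/K + 1 = 1 - 240/K)
A(B) = -9*B - 9*B**2 (A(B) = -9*(B*B + B) = -9*(B**2 + B) = -9*(B + B**2) = -9*B - 9*B**2)
sqrt(d(c) + A(-1668)) = sqrt((-240 - 141)/(-141) - 9*(-1668)*(1 - 1668)) = sqrt(-1/141*(-381) - 9*(-1668)*(-1667)) = sqrt(127/47 - 25025004) = sqrt(-1176175061/47) = I*sqrt(55280227867)/47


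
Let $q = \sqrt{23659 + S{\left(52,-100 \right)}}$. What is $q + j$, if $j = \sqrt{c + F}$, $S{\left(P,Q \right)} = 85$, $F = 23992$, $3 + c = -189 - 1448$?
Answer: $4 \sqrt{1397} + 8 \sqrt{371} \approx 303.6$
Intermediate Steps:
$c = -1640$ ($c = -3 - 1637 = -1640$)
$j = 4 \sqrt{1397}$ ($j = \sqrt{-1640 + 23992} = \sqrt{22352} = 4 \sqrt{1397} \approx 149.51$)
$q = 8 \sqrt{371}$ ($q = \sqrt{23659 + 85} = \sqrt{23744} = 8 \sqrt{371} \approx 154.09$)
$q + j = 8 \sqrt{371} + 4 \sqrt{1397} = 4 \sqrt{1397} + 8 \sqrt{371}$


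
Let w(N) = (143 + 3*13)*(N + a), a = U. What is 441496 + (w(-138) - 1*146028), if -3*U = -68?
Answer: 823432/3 ≈ 2.7448e+5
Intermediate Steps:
U = 68/3 (U = -⅓*(-68) = 68/3 ≈ 22.667)
a = 68/3 ≈ 22.667
w(N) = 12376/3 + 182*N (w(N) = (143 + 3*13)*(N + 68/3) = (143 + 39)*(68/3 + N) = 182*(68/3 + N) = 12376/3 + 182*N)
441496 + (w(-138) - 1*146028) = 441496 + ((12376/3 + 182*(-138)) - 1*146028) = 441496 + ((12376/3 - 25116) - 146028) = 441496 + (-62972/3 - 146028) = 441496 - 501056/3 = 823432/3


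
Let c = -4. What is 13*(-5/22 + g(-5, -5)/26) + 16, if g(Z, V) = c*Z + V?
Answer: 226/11 ≈ 20.545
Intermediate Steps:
g(Z, V) = V - 4*Z (g(Z, V) = -4*Z + V = V - 4*Z)
13*(-5/22 + g(-5, -5)/26) + 16 = 13*(-5/22 + (-5 - 4*(-5))/26) + 16 = 13*(-5*1/22 + (-5 + 20)*(1/26)) + 16 = 13*(-5/22 + 15*(1/26)) + 16 = 13*(-5/22 + 15/26) + 16 = 13*(50/143) + 16 = 50/11 + 16 = 226/11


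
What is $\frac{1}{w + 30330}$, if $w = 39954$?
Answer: $\frac{1}{70284} \approx 1.4228 \cdot 10^{-5}$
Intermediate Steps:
$\frac{1}{w + 30330} = \frac{1}{39954 + 30330} = \frac{1}{70284}$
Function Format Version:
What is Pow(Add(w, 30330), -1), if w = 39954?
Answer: Rational(1, 70284) ≈ 1.4228e-5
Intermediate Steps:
Pow(Add(w, 30330), -1) = Pow(Add(39954, 30330), -1) = Pow(70284, -1) = Rational(1, 70284)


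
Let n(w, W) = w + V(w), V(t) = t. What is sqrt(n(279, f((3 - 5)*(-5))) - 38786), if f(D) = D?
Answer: 2*I*sqrt(9557) ≈ 195.52*I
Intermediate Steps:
n(w, W) = 2*w (n(w, W) = w + w = 2*w)
sqrt(n(279, f((3 - 5)*(-5))) - 38786) = sqrt(2*279 - 38786) = sqrt(558 - 38786) = sqrt(-38228) = 2*I*sqrt(9557)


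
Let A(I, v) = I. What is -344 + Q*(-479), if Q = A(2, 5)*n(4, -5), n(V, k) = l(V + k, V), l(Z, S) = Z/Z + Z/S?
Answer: -2125/2 ≈ -1062.5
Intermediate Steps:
l(Z, S) = 1 + Z/S
n(V, k) = (k + 2*V)/V (n(V, k) = (V + (V + k))/V = (k + 2*V)/V)
Q = 3/2 (Q = 2*(2 - 5/4) = 2*(¾) = 3/2 ≈ 1.5000)
-344 + Q*(-479) = -344 + (3/2)*(-479) = -344 - 1437/2 = -2125/2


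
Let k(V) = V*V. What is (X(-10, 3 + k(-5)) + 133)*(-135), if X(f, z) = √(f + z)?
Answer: -17955 - 405*√2 ≈ -18528.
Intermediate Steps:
k(V) = V²
(X(-10, 3 + k(-5)) + 133)*(-135) = (√(-10 + (3 + (-5)²)) + 133)*(-135) = (√(-10 + (3 + 25)) + 133)*(-135) = (√(-10 + 28) + 133)*(-135) = (√18 + 133)*(-135) = (3*√2 + 133)*(-135) = (133 + 3*√2)*(-135) = -17955 - 405*√2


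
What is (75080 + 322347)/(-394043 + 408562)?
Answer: 397427/14519 ≈ 27.373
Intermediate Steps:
(75080 + 322347)/(-394043 + 408562) = 397427/14519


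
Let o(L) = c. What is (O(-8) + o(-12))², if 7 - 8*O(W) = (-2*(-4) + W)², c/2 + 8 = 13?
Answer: 7569/64 ≈ 118.27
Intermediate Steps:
c = 10 (c = -16 + 2*13 = -16 + 26 = 10)
o(L) = 10
O(W) = 7/8 - (8 + W)²/8 (O(W) = 7/8 - (-2*(-4) + W)²/8 = 7/8 - (8 + W)²/8)
(O(-8) + o(-12))² = ((7/8 - (8 - 8)²/8) + 10)² = ((7/8 - ⅛*0²) + 10)² = ((7/8 - ⅛*0) + 10)² = ((7/8 + 0) + 10)² = (7/8 + 10)² = (87/8)² = 7569/64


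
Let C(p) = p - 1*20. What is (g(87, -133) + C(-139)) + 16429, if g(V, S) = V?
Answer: 16357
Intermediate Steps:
C(p) = -20 + p (C(p) = p - 20 = -20 + p)
(g(87, -133) + C(-139)) + 16429 = (87 + (-20 - 139)) + 16429 = (87 - 159) + 16429 = -72 + 16429 = 16357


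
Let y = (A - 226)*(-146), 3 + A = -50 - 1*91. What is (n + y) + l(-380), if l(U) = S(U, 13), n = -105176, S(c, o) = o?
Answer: -51143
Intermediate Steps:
l(U) = 13
A = -144 (A = -3 + (-50 - 1*91) = -3 + (-50 - 91) = -3 - 141 = -144)
y = 54020 (y = (-144 - 226)*(-146) = -370*(-146) = 54020)
(n + y) + l(-380) = (-105176 + 54020) + 13 = -51156 + 13 = -51143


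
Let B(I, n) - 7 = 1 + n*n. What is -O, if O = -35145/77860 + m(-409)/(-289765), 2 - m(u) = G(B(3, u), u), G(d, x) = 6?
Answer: 119805641/265424740 ≈ 0.45137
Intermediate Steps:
B(I, n) = 8 + n² (B(I, n) = 7 + (1 + n*n) = 7 + (1 + n²) = 8 + n²)
m(u) = -4 (m(u) = 2 - 1*6 = 2 - 6 = -4)
O = -119805641/265424740 (O = -35145/77860 - 4/(-289765) = -35145*1/77860 - 4*(-1/289765) = -7029/15572 + 4/289765 = -119805641/265424740 ≈ -0.45137)
-O = -1*(-119805641/265424740) = 119805641/265424740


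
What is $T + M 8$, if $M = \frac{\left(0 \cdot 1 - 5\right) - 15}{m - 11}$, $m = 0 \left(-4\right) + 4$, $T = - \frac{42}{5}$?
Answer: $\frac{506}{35} \approx 14.457$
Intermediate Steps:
$T = - \frac{42}{5}$ ($T = \left(-42\right) \frac{1}{5} = - \frac{42}{5} \approx -8.4$)
$m = 4$ ($m = 0 + 4 = 4$)
$M = \frac{20}{7}$ ($M = \frac{\left(0 \cdot 1 - 5\right) - 15}{4 - 11} = \frac{\left(0 - 5\right) - 15}{-7} = \left(-5 - 15\right) \left(- \frac{1}{7}\right) = \left(-20\right) \left(- \frac{1}{7}\right) = \frac{20}{7} \approx 2.8571$)
$T + M 8 = - \frac{42}{5} + \frac{20}{7} \cdot 8 = - \frac{42}{5} + \frac{160}{7} = \frac{506}{35}$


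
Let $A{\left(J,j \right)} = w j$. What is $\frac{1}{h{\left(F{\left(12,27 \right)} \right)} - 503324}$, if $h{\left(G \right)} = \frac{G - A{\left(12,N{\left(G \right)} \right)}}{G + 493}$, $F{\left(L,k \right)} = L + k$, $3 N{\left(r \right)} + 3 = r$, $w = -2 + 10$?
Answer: $- \frac{28}{14093075} \approx -1.9868 \cdot 10^{-6}$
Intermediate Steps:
$w = 8$
$N{\left(r \right)} = -1 + \frac{r}{3}$
$A{\left(J,j \right)} = 8 j$
$h{\left(G \right)} = \frac{8 - \frac{5 G}{3}}{493 + G}$ ($h{\left(G \right)} = \frac{G - 8 \left(-1 + \frac{G}{3}\right)}{G + 493} = \frac{G - \left(-8 + \frac{8 G}{3}\right)}{493 + G} = \frac{8 - \frac{5 G}{3}}{493 + G}$)
$\frac{1}{h{\left(F{\left(12,27 \right)} \right)} - 503324} = \frac{1}{\frac{24 - 5 \left(12 + 27\right)}{3 \left(493 + \left(12 + 27\right)\right)} - 503324} = \frac{1}{\frac{24 - 195}{3 \left(493 + 39\right)} - 503324} = \frac{1}{\frac{24 - 195}{3 \cdot 532} - 503324} = \frac{1}{\frac{1}{3} \cdot \frac{1}{532} \left(-171\right) - 503324} = \frac{1}{- \frac{3}{28} - 503324} = \frac{1}{- \frac{14093075}{28}} = - \frac{28}{14093075}$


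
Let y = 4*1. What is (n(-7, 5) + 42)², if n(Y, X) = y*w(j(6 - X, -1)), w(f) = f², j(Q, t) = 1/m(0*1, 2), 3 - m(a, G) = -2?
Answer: 1110916/625 ≈ 1777.5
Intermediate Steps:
m(a, G) = 5 (m(a, G) = 3 - 1*(-2) = 3 + 2 = 5)
j(Q, t) = ⅕ (j(Q, t) = 1/5 = ⅕)
y = 4
n(Y, X) = 4/25 (n(Y, X) = 4*(⅕)² = 4*(1/25) = 4/25)
(n(-7, 5) + 42)² = (4/25 + 42)² = (1054/25)² = 1110916/625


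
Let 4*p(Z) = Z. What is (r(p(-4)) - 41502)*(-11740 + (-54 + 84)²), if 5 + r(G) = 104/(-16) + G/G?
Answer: 449995500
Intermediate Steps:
p(Z) = Z/4
r(G) = -21/2 (r(G) = -5 + (104/(-16) + G/G) = -5 + (104*(-1/16) + 1) = -5 + (-13/2 + 1) = -5 - 11/2 = -21/2)
(r(p(-4)) - 41502)*(-11740 + (-54 + 84)²) = (-21/2 - 41502)*(-11740 + (-54 + 84)²) = -83025*(-11740 + 30²)/2 = -83025*(-11740 + 900)/2 = -83025/2*(-10840) = 449995500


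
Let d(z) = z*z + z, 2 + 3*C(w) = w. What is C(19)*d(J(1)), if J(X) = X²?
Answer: 34/3 ≈ 11.333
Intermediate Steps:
C(w) = -⅔ + w/3
d(z) = z + z² (d(z) = z² + z = z + z²)
C(19)*d(J(1)) = (-⅔ + (⅓)*19)*(1²*(1 + 1²)) = (-⅔ + 19/3)*(1*(1 + 1)) = 17*(1*2)/3 = (17/3)*2 = 34/3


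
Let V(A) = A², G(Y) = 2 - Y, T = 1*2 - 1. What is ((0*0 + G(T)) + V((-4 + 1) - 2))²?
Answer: 676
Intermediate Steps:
T = 1 (T = 2 - 1 = 1)
((0*0 + G(T)) + V((-4 + 1) - 2))² = ((0*0 + (2 - 1*1)) + ((-4 + 1) - 2)²)² = ((0 + (2 - 1)) + (-3 - 2)²)² = ((0 + 1) + (-5)²)² = (1 + 25)² = 26² = 676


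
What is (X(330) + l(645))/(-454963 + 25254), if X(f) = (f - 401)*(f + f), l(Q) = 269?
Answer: 46591/429709 ≈ 0.10842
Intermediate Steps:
X(f) = 2*f*(-401 + f) (X(f) = (-401 + f)*(2*f) = 2*f*(-401 + f))
(X(330) + l(645))/(-454963 + 25254) = (2*330*(-401 + 330) + 269)/(-454963 + 25254) = (2*330*(-71) + 269)/(-429709) = (-46860 + 269)*(-1/429709) = -46591*(-1/429709) = 46591/429709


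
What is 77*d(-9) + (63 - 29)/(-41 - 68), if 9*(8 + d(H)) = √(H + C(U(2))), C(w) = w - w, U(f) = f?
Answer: -67178/109 + 77*I/3 ≈ -616.31 + 25.667*I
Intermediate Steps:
C(w) = 0
d(H) = -8 + √H/9 (d(H) = -8 + √(H + 0)/9 = -8 + √H/9)
77*d(-9) + (63 - 29)/(-41 - 68) = 77*(-8 + √(-9)/9) + (63 - 29)/(-41 - 68) = 77*(-8 + (3*I)/9) + 34/(-109) = 77*(-8 + I/3) + 34*(-1/109) = (-616 + 77*I/3) - 34/109 = -67178/109 + 77*I/3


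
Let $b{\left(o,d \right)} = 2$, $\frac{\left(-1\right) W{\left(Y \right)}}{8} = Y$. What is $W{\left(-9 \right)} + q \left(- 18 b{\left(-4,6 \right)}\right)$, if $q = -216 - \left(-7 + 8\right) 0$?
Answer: $7848$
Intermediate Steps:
$W{\left(Y \right)} = - 8 Y$
$q = -216$ ($q = -216 - 1 \cdot 0 = -216 - 0 = -216 + 0 = -216$)
$W{\left(-9 \right)} + q \left(- 18 b{\left(-4,6 \right)}\right) = \left(-8\right) \left(-9\right) - 216 \left(\left(-18\right) 2\right) = 72 - -7776 = 72 + 7776 = 7848$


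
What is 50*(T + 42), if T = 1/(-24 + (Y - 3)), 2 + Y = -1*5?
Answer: 35675/17 ≈ 2098.5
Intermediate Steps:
Y = -7 (Y = -2 - 1*5 = -2 - 5 = -7)
T = -1/34 (T = 1/(-24 + (-7 - 3)) = 1/(-24 - 10) = 1/(-34) = -1/34 ≈ -0.029412)
50*(T + 42) = 50*(-1/34 + 42) = 50*(1427/34) = 35675/17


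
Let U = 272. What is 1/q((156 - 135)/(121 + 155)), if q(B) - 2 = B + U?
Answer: 92/25215 ≈ 0.0036486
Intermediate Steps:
q(B) = 274 + B (q(B) = 2 + (B + 272) = 2 + (272 + B) = 274 + B)
1/q((156 - 135)/(121 + 155)) = 1/(274 + (156 - 135)/(121 + 155)) = 1/(274 + 21/276) = 1/(274 + 21*(1/276)) = 1/(274 + 7/92) = 1/(25215/92) = 92/25215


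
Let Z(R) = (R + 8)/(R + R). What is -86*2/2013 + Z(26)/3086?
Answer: -13766371/161515068 ≈ -0.085233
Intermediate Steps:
Z(R) = (8 + R)/(2*R) (Z(R) = (8 + R)/((2*R)) = (8 + R)*(1/(2*R)) = (8 + R)/(2*R))
-86*2/2013 + Z(26)/3086 = -86*2/2013 + ((1/2)*(8 + 26)/26)/3086 = -172*1/2013 + ((1/2)*(1/26)*34)*(1/3086) = -172/2013 + (17/26)*(1/3086) = -172/2013 + 17/80236 = -13766371/161515068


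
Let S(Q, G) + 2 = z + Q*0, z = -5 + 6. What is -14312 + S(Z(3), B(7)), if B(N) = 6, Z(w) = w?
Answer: -14313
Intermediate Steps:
z = 1
S(Q, G) = -1 (S(Q, G) = -2 + (1 + Q*0) = -2 + (1 + 0) = -2 + 1 = -1)
-14312 + S(Z(3), B(7)) = -14312 - 1 = -14313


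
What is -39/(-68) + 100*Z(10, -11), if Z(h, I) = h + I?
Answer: -6761/68 ≈ -99.427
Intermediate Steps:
Z(h, I) = I + h
-39/(-68) + 100*Z(10, -11) = -39/(-68) + 100*(-11 + 10) = -39*(-1/68) + 100*(-1) = 39/68 - 100 = -6761/68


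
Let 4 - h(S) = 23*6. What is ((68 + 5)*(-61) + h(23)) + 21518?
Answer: 16931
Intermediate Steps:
h(S) = -134 (h(S) = 4 - 23*6 = 4 - 1*138 = 4 - 138 = -134)
((68 + 5)*(-61) + h(23)) + 21518 = ((68 + 5)*(-61) - 134) + 21518 = (73*(-61) - 134) + 21518 = (-4453 - 134) + 21518 = -4587 + 21518 = 16931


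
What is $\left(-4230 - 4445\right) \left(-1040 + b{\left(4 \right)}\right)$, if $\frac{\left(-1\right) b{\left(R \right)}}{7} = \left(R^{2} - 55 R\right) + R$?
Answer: $-3123000$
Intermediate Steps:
$b{\left(R \right)} = - 7 R^{2} + 378 R$ ($b{\left(R \right)} = - 7 \left(\left(R^{2} - 55 R\right) + R\right) = - 7 \left(R^{2} - 54 R\right) = - 7 R^{2} + 378 R$)
$\left(-4230 - 4445\right) \left(-1040 + b{\left(4 \right)}\right) = \left(-4230 - 4445\right) \left(-1040 + 7 \cdot 4 \left(54 - 4\right)\right) = - 8675 \left(-1040 + 7 \cdot 4 \left(54 - 4\right)\right) = - 8675 \left(-1040 + 7 \cdot 4 \cdot 50\right) = - 8675 \left(-1040 + 1400\right) = \left(-8675\right) 360 = -3123000$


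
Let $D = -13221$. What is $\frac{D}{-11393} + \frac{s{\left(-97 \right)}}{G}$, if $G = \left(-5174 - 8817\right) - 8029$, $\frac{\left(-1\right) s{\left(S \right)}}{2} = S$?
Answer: $\frac{144458089}{125436930} \approx 1.1516$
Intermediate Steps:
$s{\left(S \right)} = - 2 S$
$G = -22020$ ($G = -13991 - 8029 = -22020$)
$\frac{D}{-11393} + \frac{s{\left(-97 \right)}}{G} = - \frac{13221}{-11393} + \frac{\left(-2\right) \left(-97\right)}{-22020} = \left(-13221\right) \left(- \frac{1}{11393}\right) + 194 \left(- \frac{1}{22020}\right) = \frac{13221}{11393} - \frac{97}{11010} = \frac{144458089}{125436930}$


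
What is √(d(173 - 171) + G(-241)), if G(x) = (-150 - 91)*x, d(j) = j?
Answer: √58083 ≈ 241.00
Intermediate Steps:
G(x) = -241*x
√(d(173 - 171) + G(-241)) = √((173 - 171) - 241*(-241)) = √(2 + 58081) = √58083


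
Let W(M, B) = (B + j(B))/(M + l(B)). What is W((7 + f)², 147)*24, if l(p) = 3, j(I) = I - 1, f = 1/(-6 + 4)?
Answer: 28128/181 ≈ 155.40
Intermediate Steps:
f = -½ (f = 1/(-2) = -½ ≈ -0.50000)
j(I) = -1 + I
W(M, B) = (-1 + 2*B)/(3 + M) (W(M, B) = (B + (-1 + B))/(M + 3) = (-1 + 2*B)/(3 + M))
W((7 + f)², 147)*24 = ((-1 + 2*147)/(3 + (7 - ½)²))*24 = ((-1 + 294)/(3 + (13/2)²))*24 = (293/(3 + 169/4))*24 = (293/(181/4))*24 = ((4/181)*293)*24 = (1172/181)*24 = 28128/181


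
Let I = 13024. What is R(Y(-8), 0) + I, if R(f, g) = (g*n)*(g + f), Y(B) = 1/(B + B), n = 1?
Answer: 13024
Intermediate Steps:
Y(B) = 1/(2*B)
R(f, g) = g*(f + g) (R(f, g) = (g*1)*(g + f) = g*(f + g))
R(Y(-8), 0) + I = 0*((½)/(-8) + 0) + 13024 = 0*((½)*(-⅛) + 0) + 13024 = 0*(-1/16 + 0) + 13024 = 0*(-1/16) + 13024 = 0 + 13024 = 13024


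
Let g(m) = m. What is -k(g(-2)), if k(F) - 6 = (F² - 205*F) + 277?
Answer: -697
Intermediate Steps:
k(F) = 283 + F² - 205*F (k(F) = 6 + ((F² - 205*F) + 277) = 6 + (277 + F² - 205*F) = 283 + F² - 205*F)
-k(g(-2)) = -(283 + (-2)² - 205*(-2)) = -(283 + 4 + 410) = -1*697 = -697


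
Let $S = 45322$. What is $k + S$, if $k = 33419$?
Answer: $78741$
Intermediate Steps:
$k + S = 33419 + 45322 = 78741$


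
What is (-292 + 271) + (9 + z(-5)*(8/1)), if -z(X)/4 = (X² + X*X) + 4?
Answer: -1740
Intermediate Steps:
z(X) = -16 - 8*X² (z(X) = -4*((X² + X*X) + 4) = -4*((X² + X²) + 4) = -4*(2*X² + 4) = -4*(4 + 2*X²) = -16 - 8*X²)
(-292 + 271) + (9 + z(-5)*(8/1)) = (-292 + 271) + (9 + (-16 - 8*(-5)²)*(8/1)) = -21 + (9 + (-16 - 8*25)*(8*1)) = -21 + (9 + (-16 - 200)*8) = -21 + (9 - 216*8) = -21 + (9 - 1728) = -21 - 1719 = -1740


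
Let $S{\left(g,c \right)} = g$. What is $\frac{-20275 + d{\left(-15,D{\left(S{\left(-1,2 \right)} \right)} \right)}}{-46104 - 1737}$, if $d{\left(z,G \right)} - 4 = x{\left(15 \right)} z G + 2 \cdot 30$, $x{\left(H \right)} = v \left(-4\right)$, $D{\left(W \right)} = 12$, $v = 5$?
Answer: $\frac{5537}{15947} \approx 0.34721$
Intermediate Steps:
$x{\left(H \right)} = -20$ ($x{\left(H \right)} = 5 \left(-4\right) = -20$)
$d{\left(z,G \right)} = 64 - 20 G z$ ($d{\left(z,G \right)} = 4 + \left(- 20 z G + 2 \cdot 30\right) = 4 - \left(-60 + 20 G z\right) = 64 - 20 G z$)
$\frac{-20275 + d{\left(-15,D{\left(S{\left(-1,2 \right)} \right)} \right)}}{-46104 - 1737} = \frac{-20275 - \left(-64 + 240 \left(-15\right)\right)}{-46104 - 1737} = \frac{-20275 + \left(64 + 3600\right)}{-47841} = \left(-20275 + 3664\right) \left(- \frac{1}{47841}\right) = \left(-16611\right) \left(- \frac{1}{47841}\right) = \frac{5537}{15947}$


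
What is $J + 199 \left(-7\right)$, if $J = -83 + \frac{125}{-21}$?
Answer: $- \frac{31121}{21} \approx -1482.0$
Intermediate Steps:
$J = - \frac{1868}{21}$ ($J = -83 + 125 \left(- \frac{1}{21}\right) = -83 - \frac{125}{21} = - \frac{1868}{21} \approx -88.952$)
$J + 199 \left(-7\right) = - \frac{1868}{21} + 199 \left(-7\right) = - \frac{1868}{21} - 1393 = - \frac{31121}{21}$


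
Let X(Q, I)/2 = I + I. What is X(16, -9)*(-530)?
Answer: 19080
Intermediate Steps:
X(Q, I) = 4*I (X(Q, I) = 2*(I + I) = 2*(2*I) = 4*I)
X(16, -9)*(-530) = (4*(-9))*(-530) = -36*(-530) = 19080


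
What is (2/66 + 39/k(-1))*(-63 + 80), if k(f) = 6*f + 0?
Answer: -7259/66 ≈ -109.98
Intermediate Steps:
k(f) = 6*f
(2/66 + 39/k(-1))*(-63 + 80) = (2/66 + 39/((6*(-1))))*(-63 + 80) = (2*(1/66) + 39/(-6))*17 = (1/33 + 39*(-⅙))*17 = (1/33 - 13/2)*17 = -427/66*17 = -7259/66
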